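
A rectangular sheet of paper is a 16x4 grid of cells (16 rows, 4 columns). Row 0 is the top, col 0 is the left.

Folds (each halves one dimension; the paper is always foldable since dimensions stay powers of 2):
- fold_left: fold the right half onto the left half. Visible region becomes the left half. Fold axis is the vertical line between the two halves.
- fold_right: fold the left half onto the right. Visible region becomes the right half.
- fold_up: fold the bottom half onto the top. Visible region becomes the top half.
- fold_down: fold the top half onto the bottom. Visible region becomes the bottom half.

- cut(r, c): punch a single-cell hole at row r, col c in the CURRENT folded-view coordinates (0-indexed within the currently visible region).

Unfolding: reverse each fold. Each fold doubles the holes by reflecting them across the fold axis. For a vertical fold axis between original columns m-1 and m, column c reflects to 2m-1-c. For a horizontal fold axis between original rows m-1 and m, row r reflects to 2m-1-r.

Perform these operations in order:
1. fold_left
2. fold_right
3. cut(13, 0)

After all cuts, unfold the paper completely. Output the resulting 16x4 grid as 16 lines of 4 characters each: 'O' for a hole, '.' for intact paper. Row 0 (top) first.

Op 1 fold_left: fold axis v@2; visible region now rows[0,16) x cols[0,2) = 16x2
Op 2 fold_right: fold axis v@1; visible region now rows[0,16) x cols[1,2) = 16x1
Op 3 cut(13, 0): punch at orig (13,1); cuts so far [(13, 1)]; region rows[0,16) x cols[1,2) = 16x1
Unfold 1 (reflect across v@1): 2 holes -> [(13, 0), (13, 1)]
Unfold 2 (reflect across v@2): 4 holes -> [(13, 0), (13, 1), (13, 2), (13, 3)]

Answer: ....
....
....
....
....
....
....
....
....
....
....
....
....
OOOO
....
....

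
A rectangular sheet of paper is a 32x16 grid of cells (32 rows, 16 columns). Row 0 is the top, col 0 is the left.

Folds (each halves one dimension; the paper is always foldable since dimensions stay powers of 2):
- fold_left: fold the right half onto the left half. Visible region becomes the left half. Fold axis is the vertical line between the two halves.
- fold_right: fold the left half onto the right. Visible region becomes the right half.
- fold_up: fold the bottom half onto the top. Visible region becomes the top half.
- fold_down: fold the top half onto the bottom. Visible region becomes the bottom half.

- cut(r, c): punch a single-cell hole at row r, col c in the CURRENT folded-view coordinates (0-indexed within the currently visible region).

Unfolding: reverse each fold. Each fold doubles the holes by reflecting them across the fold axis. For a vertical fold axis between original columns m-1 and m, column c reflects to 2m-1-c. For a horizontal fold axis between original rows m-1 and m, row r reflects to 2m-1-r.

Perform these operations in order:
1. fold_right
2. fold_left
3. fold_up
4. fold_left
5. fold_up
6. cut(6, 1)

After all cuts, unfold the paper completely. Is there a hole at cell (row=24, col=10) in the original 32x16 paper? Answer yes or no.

Answer: no

Derivation:
Op 1 fold_right: fold axis v@8; visible region now rows[0,32) x cols[8,16) = 32x8
Op 2 fold_left: fold axis v@12; visible region now rows[0,32) x cols[8,12) = 32x4
Op 3 fold_up: fold axis h@16; visible region now rows[0,16) x cols[8,12) = 16x4
Op 4 fold_left: fold axis v@10; visible region now rows[0,16) x cols[8,10) = 16x2
Op 5 fold_up: fold axis h@8; visible region now rows[0,8) x cols[8,10) = 8x2
Op 6 cut(6, 1): punch at orig (6,9); cuts so far [(6, 9)]; region rows[0,8) x cols[8,10) = 8x2
Unfold 1 (reflect across h@8): 2 holes -> [(6, 9), (9, 9)]
Unfold 2 (reflect across v@10): 4 holes -> [(6, 9), (6, 10), (9, 9), (9, 10)]
Unfold 3 (reflect across h@16): 8 holes -> [(6, 9), (6, 10), (9, 9), (9, 10), (22, 9), (22, 10), (25, 9), (25, 10)]
Unfold 4 (reflect across v@12): 16 holes -> [(6, 9), (6, 10), (6, 13), (6, 14), (9, 9), (9, 10), (9, 13), (9, 14), (22, 9), (22, 10), (22, 13), (22, 14), (25, 9), (25, 10), (25, 13), (25, 14)]
Unfold 5 (reflect across v@8): 32 holes -> [(6, 1), (6, 2), (6, 5), (6, 6), (6, 9), (6, 10), (6, 13), (6, 14), (9, 1), (9, 2), (9, 5), (9, 6), (9, 9), (9, 10), (9, 13), (9, 14), (22, 1), (22, 2), (22, 5), (22, 6), (22, 9), (22, 10), (22, 13), (22, 14), (25, 1), (25, 2), (25, 5), (25, 6), (25, 9), (25, 10), (25, 13), (25, 14)]
Holes: [(6, 1), (6, 2), (6, 5), (6, 6), (6, 9), (6, 10), (6, 13), (6, 14), (9, 1), (9, 2), (9, 5), (9, 6), (9, 9), (9, 10), (9, 13), (9, 14), (22, 1), (22, 2), (22, 5), (22, 6), (22, 9), (22, 10), (22, 13), (22, 14), (25, 1), (25, 2), (25, 5), (25, 6), (25, 9), (25, 10), (25, 13), (25, 14)]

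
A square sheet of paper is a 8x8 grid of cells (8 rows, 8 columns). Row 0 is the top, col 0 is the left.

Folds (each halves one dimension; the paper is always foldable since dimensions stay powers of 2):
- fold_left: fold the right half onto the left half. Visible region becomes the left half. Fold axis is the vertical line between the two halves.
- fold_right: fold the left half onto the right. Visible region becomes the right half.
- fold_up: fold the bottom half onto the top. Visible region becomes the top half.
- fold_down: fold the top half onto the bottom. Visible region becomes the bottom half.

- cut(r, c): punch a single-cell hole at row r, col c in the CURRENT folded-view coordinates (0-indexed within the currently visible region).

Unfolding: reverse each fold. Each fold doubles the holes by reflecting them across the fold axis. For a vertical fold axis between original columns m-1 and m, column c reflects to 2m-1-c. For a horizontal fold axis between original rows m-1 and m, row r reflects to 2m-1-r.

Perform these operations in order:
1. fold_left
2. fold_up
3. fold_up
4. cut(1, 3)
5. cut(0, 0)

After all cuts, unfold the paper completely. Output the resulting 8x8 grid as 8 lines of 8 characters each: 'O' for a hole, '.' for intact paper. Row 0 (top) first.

Op 1 fold_left: fold axis v@4; visible region now rows[0,8) x cols[0,4) = 8x4
Op 2 fold_up: fold axis h@4; visible region now rows[0,4) x cols[0,4) = 4x4
Op 3 fold_up: fold axis h@2; visible region now rows[0,2) x cols[0,4) = 2x4
Op 4 cut(1, 3): punch at orig (1,3); cuts so far [(1, 3)]; region rows[0,2) x cols[0,4) = 2x4
Op 5 cut(0, 0): punch at orig (0,0); cuts so far [(0, 0), (1, 3)]; region rows[0,2) x cols[0,4) = 2x4
Unfold 1 (reflect across h@2): 4 holes -> [(0, 0), (1, 3), (2, 3), (3, 0)]
Unfold 2 (reflect across h@4): 8 holes -> [(0, 0), (1, 3), (2, 3), (3, 0), (4, 0), (5, 3), (6, 3), (7, 0)]
Unfold 3 (reflect across v@4): 16 holes -> [(0, 0), (0, 7), (1, 3), (1, 4), (2, 3), (2, 4), (3, 0), (3, 7), (4, 0), (4, 7), (5, 3), (5, 4), (6, 3), (6, 4), (7, 0), (7, 7)]

Answer: O......O
...OO...
...OO...
O......O
O......O
...OO...
...OO...
O......O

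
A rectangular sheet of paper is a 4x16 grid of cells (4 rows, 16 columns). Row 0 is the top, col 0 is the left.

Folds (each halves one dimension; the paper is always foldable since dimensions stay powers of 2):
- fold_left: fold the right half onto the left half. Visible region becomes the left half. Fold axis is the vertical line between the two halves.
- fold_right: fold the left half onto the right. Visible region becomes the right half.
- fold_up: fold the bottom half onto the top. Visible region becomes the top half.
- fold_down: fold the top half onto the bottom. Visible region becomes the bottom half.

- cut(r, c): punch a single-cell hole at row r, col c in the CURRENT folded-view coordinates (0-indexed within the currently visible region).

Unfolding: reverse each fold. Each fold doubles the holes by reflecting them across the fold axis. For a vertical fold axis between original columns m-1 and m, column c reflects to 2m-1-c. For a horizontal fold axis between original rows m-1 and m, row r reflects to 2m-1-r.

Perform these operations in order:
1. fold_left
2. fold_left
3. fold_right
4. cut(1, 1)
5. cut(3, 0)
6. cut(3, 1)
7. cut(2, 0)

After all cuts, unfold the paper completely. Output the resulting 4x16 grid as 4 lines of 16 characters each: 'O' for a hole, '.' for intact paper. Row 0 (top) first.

Op 1 fold_left: fold axis v@8; visible region now rows[0,4) x cols[0,8) = 4x8
Op 2 fold_left: fold axis v@4; visible region now rows[0,4) x cols[0,4) = 4x4
Op 3 fold_right: fold axis v@2; visible region now rows[0,4) x cols[2,4) = 4x2
Op 4 cut(1, 1): punch at orig (1,3); cuts so far [(1, 3)]; region rows[0,4) x cols[2,4) = 4x2
Op 5 cut(3, 0): punch at orig (3,2); cuts so far [(1, 3), (3, 2)]; region rows[0,4) x cols[2,4) = 4x2
Op 6 cut(3, 1): punch at orig (3,3); cuts so far [(1, 3), (3, 2), (3, 3)]; region rows[0,4) x cols[2,4) = 4x2
Op 7 cut(2, 0): punch at orig (2,2); cuts so far [(1, 3), (2, 2), (3, 2), (3, 3)]; region rows[0,4) x cols[2,4) = 4x2
Unfold 1 (reflect across v@2): 8 holes -> [(1, 0), (1, 3), (2, 1), (2, 2), (3, 0), (3, 1), (3, 2), (3, 3)]
Unfold 2 (reflect across v@4): 16 holes -> [(1, 0), (1, 3), (1, 4), (1, 7), (2, 1), (2, 2), (2, 5), (2, 6), (3, 0), (3, 1), (3, 2), (3, 3), (3, 4), (3, 5), (3, 6), (3, 7)]
Unfold 3 (reflect across v@8): 32 holes -> [(1, 0), (1, 3), (1, 4), (1, 7), (1, 8), (1, 11), (1, 12), (1, 15), (2, 1), (2, 2), (2, 5), (2, 6), (2, 9), (2, 10), (2, 13), (2, 14), (3, 0), (3, 1), (3, 2), (3, 3), (3, 4), (3, 5), (3, 6), (3, 7), (3, 8), (3, 9), (3, 10), (3, 11), (3, 12), (3, 13), (3, 14), (3, 15)]

Answer: ................
O..OO..OO..OO..O
.OO..OO..OO..OO.
OOOOOOOOOOOOOOOO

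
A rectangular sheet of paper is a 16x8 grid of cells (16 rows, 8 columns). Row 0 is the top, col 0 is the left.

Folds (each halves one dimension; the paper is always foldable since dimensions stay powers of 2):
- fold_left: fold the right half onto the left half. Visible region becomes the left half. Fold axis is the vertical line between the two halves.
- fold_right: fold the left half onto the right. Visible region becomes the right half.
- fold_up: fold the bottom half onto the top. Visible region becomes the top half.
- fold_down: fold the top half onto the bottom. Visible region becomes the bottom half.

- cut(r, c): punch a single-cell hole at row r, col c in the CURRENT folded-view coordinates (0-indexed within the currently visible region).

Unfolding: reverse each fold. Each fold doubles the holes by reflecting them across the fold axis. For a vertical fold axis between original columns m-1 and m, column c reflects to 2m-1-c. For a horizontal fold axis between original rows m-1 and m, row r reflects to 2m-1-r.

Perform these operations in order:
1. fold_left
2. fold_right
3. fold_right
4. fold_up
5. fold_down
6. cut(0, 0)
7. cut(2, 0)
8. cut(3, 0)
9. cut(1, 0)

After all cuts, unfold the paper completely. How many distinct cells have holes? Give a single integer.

Op 1 fold_left: fold axis v@4; visible region now rows[0,16) x cols[0,4) = 16x4
Op 2 fold_right: fold axis v@2; visible region now rows[0,16) x cols[2,4) = 16x2
Op 3 fold_right: fold axis v@3; visible region now rows[0,16) x cols[3,4) = 16x1
Op 4 fold_up: fold axis h@8; visible region now rows[0,8) x cols[3,4) = 8x1
Op 5 fold_down: fold axis h@4; visible region now rows[4,8) x cols[3,4) = 4x1
Op 6 cut(0, 0): punch at orig (4,3); cuts so far [(4, 3)]; region rows[4,8) x cols[3,4) = 4x1
Op 7 cut(2, 0): punch at orig (6,3); cuts so far [(4, 3), (6, 3)]; region rows[4,8) x cols[3,4) = 4x1
Op 8 cut(3, 0): punch at orig (7,3); cuts so far [(4, 3), (6, 3), (7, 3)]; region rows[4,8) x cols[3,4) = 4x1
Op 9 cut(1, 0): punch at orig (5,3); cuts so far [(4, 3), (5, 3), (6, 3), (7, 3)]; region rows[4,8) x cols[3,4) = 4x1
Unfold 1 (reflect across h@4): 8 holes -> [(0, 3), (1, 3), (2, 3), (3, 3), (4, 3), (5, 3), (6, 3), (7, 3)]
Unfold 2 (reflect across h@8): 16 holes -> [(0, 3), (1, 3), (2, 3), (3, 3), (4, 3), (5, 3), (6, 3), (7, 3), (8, 3), (9, 3), (10, 3), (11, 3), (12, 3), (13, 3), (14, 3), (15, 3)]
Unfold 3 (reflect across v@3): 32 holes -> [(0, 2), (0, 3), (1, 2), (1, 3), (2, 2), (2, 3), (3, 2), (3, 3), (4, 2), (4, 3), (5, 2), (5, 3), (6, 2), (6, 3), (7, 2), (7, 3), (8, 2), (8, 3), (9, 2), (9, 3), (10, 2), (10, 3), (11, 2), (11, 3), (12, 2), (12, 3), (13, 2), (13, 3), (14, 2), (14, 3), (15, 2), (15, 3)]
Unfold 4 (reflect across v@2): 64 holes -> [(0, 0), (0, 1), (0, 2), (0, 3), (1, 0), (1, 1), (1, 2), (1, 3), (2, 0), (2, 1), (2, 2), (2, 3), (3, 0), (3, 1), (3, 2), (3, 3), (4, 0), (4, 1), (4, 2), (4, 3), (5, 0), (5, 1), (5, 2), (5, 3), (6, 0), (6, 1), (6, 2), (6, 3), (7, 0), (7, 1), (7, 2), (7, 3), (8, 0), (8, 1), (8, 2), (8, 3), (9, 0), (9, 1), (9, 2), (9, 3), (10, 0), (10, 1), (10, 2), (10, 3), (11, 0), (11, 1), (11, 2), (11, 3), (12, 0), (12, 1), (12, 2), (12, 3), (13, 0), (13, 1), (13, 2), (13, 3), (14, 0), (14, 1), (14, 2), (14, 3), (15, 0), (15, 1), (15, 2), (15, 3)]
Unfold 5 (reflect across v@4): 128 holes -> [(0, 0), (0, 1), (0, 2), (0, 3), (0, 4), (0, 5), (0, 6), (0, 7), (1, 0), (1, 1), (1, 2), (1, 3), (1, 4), (1, 5), (1, 6), (1, 7), (2, 0), (2, 1), (2, 2), (2, 3), (2, 4), (2, 5), (2, 6), (2, 7), (3, 0), (3, 1), (3, 2), (3, 3), (3, 4), (3, 5), (3, 6), (3, 7), (4, 0), (4, 1), (4, 2), (4, 3), (4, 4), (4, 5), (4, 6), (4, 7), (5, 0), (5, 1), (5, 2), (5, 3), (5, 4), (5, 5), (5, 6), (5, 7), (6, 0), (6, 1), (6, 2), (6, 3), (6, 4), (6, 5), (6, 6), (6, 7), (7, 0), (7, 1), (7, 2), (7, 3), (7, 4), (7, 5), (7, 6), (7, 7), (8, 0), (8, 1), (8, 2), (8, 3), (8, 4), (8, 5), (8, 6), (8, 7), (9, 0), (9, 1), (9, 2), (9, 3), (9, 4), (9, 5), (9, 6), (9, 7), (10, 0), (10, 1), (10, 2), (10, 3), (10, 4), (10, 5), (10, 6), (10, 7), (11, 0), (11, 1), (11, 2), (11, 3), (11, 4), (11, 5), (11, 6), (11, 7), (12, 0), (12, 1), (12, 2), (12, 3), (12, 4), (12, 5), (12, 6), (12, 7), (13, 0), (13, 1), (13, 2), (13, 3), (13, 4), (13, 5), (13, 6), (13, 7), (14, 0), (14, 1), (14, 2), (14, 3), (14, 4), (14, 5), (14, 6), (14, 7), (15, 0), (15, 1), (15, 2), (15, 3), (15, 4), (15, 5), (15, 6), (15, 7)]

Answer: 128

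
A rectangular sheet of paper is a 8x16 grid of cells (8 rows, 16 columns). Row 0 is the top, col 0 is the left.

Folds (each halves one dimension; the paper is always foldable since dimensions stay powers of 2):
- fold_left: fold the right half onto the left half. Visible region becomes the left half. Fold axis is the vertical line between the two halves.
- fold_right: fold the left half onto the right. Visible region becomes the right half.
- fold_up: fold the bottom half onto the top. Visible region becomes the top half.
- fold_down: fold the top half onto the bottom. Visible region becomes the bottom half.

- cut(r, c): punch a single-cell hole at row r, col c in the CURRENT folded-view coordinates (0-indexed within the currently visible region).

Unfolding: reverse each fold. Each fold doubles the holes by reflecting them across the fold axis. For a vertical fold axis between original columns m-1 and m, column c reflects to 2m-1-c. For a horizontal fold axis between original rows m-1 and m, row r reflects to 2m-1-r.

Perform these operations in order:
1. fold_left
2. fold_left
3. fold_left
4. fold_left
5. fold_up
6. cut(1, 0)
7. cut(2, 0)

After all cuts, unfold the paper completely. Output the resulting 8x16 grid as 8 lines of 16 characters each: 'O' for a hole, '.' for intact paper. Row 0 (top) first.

Op 1 fold_left: fold axis v@8; visible region now rows[0,8) x cols[0,8) = 8x8
Op 2 fold_left: fold axis v@4; visible region now rows[0,8) x cols[0,4) = 8x4
Op 3 fold_left: fold axis v@2; visible region now rows[0,8) x cols[0,2) = 8x2
Op 4 fold_left: fold axis v@1; visible region now rows[0,8) x cols[0,1) = 8x1
Op 5 fold_up: fold axis h@4; visible region now rows[0,4) x cols[0,1) = 4x1
Op 6 cut(1, 0): punch at orig (1,0); cuts so far [(1, 0)]; region rows[0,4) x cols[0,1) = 4x1
Op 7 cut(2, 0): punch at orig (2,0); cuts so far [(1, 0), (2, 0)]; region rows[0,4) x cols[0,1) = 4x1
Unfold 1 (reflect across h@4): 4 holes -> [(1, 0), (2, 0), (5, 0), (6, 0)]
Unfold 2 (reflect across v@1): 8 holes -> [(1, 0), (1, 1), (2, 0), (2, 1), (5, 0), (5, 1), (6, 0), (6, 1)]
Unfold 3 (reflect across v@2): 16 holes -> [(1, 0), (1, 1), (1, 2), (1, 3), (2, 0), (2, 1), (2, 2), (2, 3), (5, 0), (5, 1), (5, 2), (5, 3), (6, 0), (6, 1), (6, 2), (6, 3)]
Unfold 4 (reflect across v@4): 32 holes -> [(1, 0), (1, 1), (1, 2), (1, 3), (1, 4), (1, 5), (1, 6), (1, 7), (2, 0), (2, 1), (2, 2), (2, 3), (2, 4), (2, 5), (2, 6), (2, 7), (5, 0), (5, 1), (5, 2), (5, 3), (5, 4), (5, 5), (5, 6), (5, 7), (6, 0), (6, 1), (6, 2), (6, 3), (6, 4), (6, 5), (6, 6), (6, 7)]
Unfold 5 (reflect across v@8): 64 holes -> [(1, 0), (1, 1), (1, 2), (1, 3), (1, 4), (1, 5), (1, 6), (1, 7), (1, 8), (1, 9), (1, 10), (1, 11), (1, 12), (1, 13), (1, 14), (1, 15), (2, 0), (2, 1), (2, 2), (2, 3), (2, 4), (2, 5), (2, 6), (2, 7), (2, 8), (2, 9), (2, 10), (2, 11), (2, 12), (2, 13), (2, 14), (2, 15), (5, 0), (5, 1), (5, 2), (5, 3), (5, 4), (5, 5), (5, 6), (5, 7), (5, 8), (5, 9), (5, 10), (5, 11), (5, 12), (5, 13), (5, 14), (5, 15), (6, 0), (6, 1), (6, 2), (6, 3), (6, 4), (6, 5), (6, 6), (6, 7), (6, 8), (6, 9), (6, 10), (6, 11), (6, 12), (6, 13), (6, 14), (6, 15)]

Answer: ................
OOOOOOOOOOOOOOOO
OOOOOOOOOOOOOOOO
................
................
OOOOOOOOOOOOOOOO
OOOOOOOOOOOOOOOO
................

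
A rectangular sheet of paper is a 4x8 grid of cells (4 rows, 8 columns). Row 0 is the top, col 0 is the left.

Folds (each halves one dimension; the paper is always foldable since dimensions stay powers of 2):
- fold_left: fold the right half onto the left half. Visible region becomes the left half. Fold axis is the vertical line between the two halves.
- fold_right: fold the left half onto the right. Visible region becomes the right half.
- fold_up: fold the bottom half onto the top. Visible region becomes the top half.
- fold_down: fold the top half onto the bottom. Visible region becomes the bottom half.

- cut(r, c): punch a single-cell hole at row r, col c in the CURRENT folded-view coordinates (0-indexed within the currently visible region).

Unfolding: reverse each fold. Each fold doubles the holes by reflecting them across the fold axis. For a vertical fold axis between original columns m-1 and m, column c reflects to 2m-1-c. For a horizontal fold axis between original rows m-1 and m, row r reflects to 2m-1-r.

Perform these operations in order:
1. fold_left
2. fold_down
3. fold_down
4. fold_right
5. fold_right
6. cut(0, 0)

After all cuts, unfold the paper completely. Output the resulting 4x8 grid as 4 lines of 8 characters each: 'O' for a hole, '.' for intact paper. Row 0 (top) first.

Op 1 fold_left: fold axis v@4; visible region now rows[0,4) x cols[0,4) = 4x4
Op 2 fold_down: fold axis h@2; visible region now rows[2,4) x cols[0,4) = 2x4
Op 3 fold_down: fold axis h@3; visible region now rows[3,4) x cols[0,4) = 1x4
Op 4 fold_right: fold axis v@2; visible region now rows[3,4) x cols[2,4) = 1x2
Op 5 fold_right: fold axis v@3; visible region now rows[3,4) x cols[3,4) = 1x1
Op 6 cut(0, 0): punch at orig (3,3); cuts so far [(3, 3)]; region rows[3,4) x cols[3,4) = 1x1
Unfold 1 (reflect across v@3): 2 holes -> [(3, 2), (3, 3)]
Unfold 2 (reflect across v@2): 4 holes -> [(3, 0), (3, 1), (3, 2), (3, 3)]
Unfold 3 (reflect across h@3): 8 holes -> [(2, 0), (2, 1), (2, 2), (2, 3), (3, 0), (3, 1), (3, 2), (3, 3)]
Unfold 4 (reflect across h@2): 16 holes -> [(0, 0), (0, 1), (0, 2), (0, 3), (1, 0), (1, 1), (1, 2), (1, 3), (2, 0), (2, 1), (2, 2), (2, 3), (3, 0), (3, 1), (3, 2), (3, 3)]
Unfold 5 (reflect across v@4): 32 holes -> [(0, 0), (0, 1), (0, 2), (0, 3), (0, 4), (0, 5), (0, 6), (0, 7), (1, 0), (1, 1), (1, 2), (1, 3), (1, 4), (1, 5), (1, 6), (1, 7), (2, 0), (2, 1), (2, 2), (2, 3), (2, 4), (2, 5), (2, 6), (2, 7), (3, 0), (3, 1), (3, 2), (3, 3), (3, 4), (3, 5), (3, 6), (3, 7)]

Answer: OOOOOOOO
OOOOOOOO
OOOOOOOO
OOOOOOOO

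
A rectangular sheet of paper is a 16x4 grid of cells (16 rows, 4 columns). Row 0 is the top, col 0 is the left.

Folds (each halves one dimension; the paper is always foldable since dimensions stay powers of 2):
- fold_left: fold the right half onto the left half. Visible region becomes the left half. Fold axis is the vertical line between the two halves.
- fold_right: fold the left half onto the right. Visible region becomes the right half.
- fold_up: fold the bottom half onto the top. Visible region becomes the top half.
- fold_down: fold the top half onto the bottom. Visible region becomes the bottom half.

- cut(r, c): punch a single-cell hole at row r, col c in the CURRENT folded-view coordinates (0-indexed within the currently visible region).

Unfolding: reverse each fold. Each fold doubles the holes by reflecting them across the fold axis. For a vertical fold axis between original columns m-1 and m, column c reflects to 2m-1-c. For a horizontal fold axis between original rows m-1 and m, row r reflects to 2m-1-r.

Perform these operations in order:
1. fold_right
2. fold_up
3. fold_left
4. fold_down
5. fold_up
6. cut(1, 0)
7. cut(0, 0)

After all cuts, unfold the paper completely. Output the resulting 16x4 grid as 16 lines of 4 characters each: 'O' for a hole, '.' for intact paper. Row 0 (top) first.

Op 1 fold_right: fold axis v@2; visible region now rows[0,16) x cols[2,4) = 16x2
Op 2 fold_up: fold axis h@8; visible region now rows[0,8) x cols[2,4) = 8x2
Op 3 fold_left: fold axis v@3; visible region now rows[0,8) x cols[2,3) = 8x1
Op 4 fold_down: fold axis h@4; visible region now rows[4,8) x cols[2,3) = 4x1
Op 5 fold_up: fold axis h@6; visible region now rows[4,6) x cols[2,3) = 2x1
Op 6 cut(1, 0): punch at orig (5,2); cuts so far [(5, 2)]; region rows[4,6) x cols[2,3) = 2x1
Op 7 cut(0, 0): punch at orig (4,2); cuts so far [(4, 2), (5, 2)]; region rows[4,6) x cols[2,3) = 2x1
Unfold 1 (reflect across h@6): 4 holes -> [(4, 2), (5, 2), (6, 2), (7, 2)]
Unfold 2 (reflect across h@4): 8 holes -> [(0, 2), (1, 2), (2, 2), (3, 2), (4, 2), (5, 2), (6, 2), (7, 2)]
Unfold 3 (reflect across v@3): 16 holes -> [(0, 2), (0, 3), (1, 2), (1, 3), (2, 2), (2, 3), (3, 2), (3, 3), (4, 2), (4, 3), (5, 2), (5, 3), (6, 2), (6, 3), (7, 2), (7, 3)]
Unfold 4 (reflect across h@8): 32 holes -> [(0, 2), (0, 3), (1, 2), (1, 3), (2, 2), (2, 3), (3, 2), (3, 3), (4, 2), (4, 3), (5, 2), (5, 3), (6, 2), (6, 3), (7, 2), (7, 3), (8, 2), (8, 3), (9, 2), (9, 3), (10, 2), (10, 3), (11, 2), (11, 3), (12, 2), (12, 3), (13, 2), (13, 3), (14, 2), (14, 3), (15, 2), (15, 3)]
Unfold 5 (reflect across v@2): 64 holes -> [(0, 0), (0, 1), (0, 2), (0, 3), (1, 0), (1, 1), (1, 2), (1, 3), (2, 0), (2, 1), (2, 2), (2, 3), (3, 0), (3, 1), (3, 2), (3, 3), (4, 0), (4, 1), (4, 2), (4, 3), (5, 0), (5, 1), (5, 2), (5, 3), (6, 0), (6, 1), (6, 2), (6, 3), (7, 0), (7, 1), (7, 2), (7, 3), (8, 0), (8, 1), (8, 2), (8, 3), (9, 0), (9, 1), (9, 2), (9, 3), (10, 0), (10, 1), (10, 2), (10, 3), (11, 0), (11, 1), (11, 2), (11, 3), (12, 0), (12, 1), (12, 2), (12, 3), (13, 0), (13, 1), (13, 2), (13, 3), (14, 0), (14, 1), (14, 2), (14, 3), (15, 0), (15, 1), (15, 2), (15, 3)]

Answer: OOOO
OOOO
OOOO
OOOO
OOOO
OOOO
OOOO
OOOO
OOOO
OOOO
OOOO
OOOO
OOOO
OOOO
OOOO
OOOO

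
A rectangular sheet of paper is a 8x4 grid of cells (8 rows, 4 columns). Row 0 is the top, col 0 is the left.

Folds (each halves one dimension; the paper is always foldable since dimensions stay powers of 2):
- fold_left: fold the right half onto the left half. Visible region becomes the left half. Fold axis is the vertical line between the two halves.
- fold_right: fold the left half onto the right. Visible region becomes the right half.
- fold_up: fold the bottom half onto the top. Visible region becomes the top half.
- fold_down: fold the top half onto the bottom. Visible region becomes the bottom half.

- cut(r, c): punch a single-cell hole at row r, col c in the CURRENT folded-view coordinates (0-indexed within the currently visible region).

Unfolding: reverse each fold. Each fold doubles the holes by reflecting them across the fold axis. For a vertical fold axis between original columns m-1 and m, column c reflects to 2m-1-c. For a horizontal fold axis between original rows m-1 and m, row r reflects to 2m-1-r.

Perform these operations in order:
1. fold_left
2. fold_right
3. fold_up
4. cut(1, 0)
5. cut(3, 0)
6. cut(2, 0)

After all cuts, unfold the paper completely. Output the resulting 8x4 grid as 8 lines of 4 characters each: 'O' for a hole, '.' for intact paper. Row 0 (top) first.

Answer: ....
OOOO
OOOO
OOOO
OOOO
OOOO
OOOO
....

Derivation:
Op 1 fold_left: fold axis v@2; visible region now rows[0,8) x cols[0,2) = 8x2
Op 2 fold_right: fold axis v@1; visible region now rows[0,8) x cols[1,2) = 8x1
Op 3 fold_up: fold axis h@4; visible region now rows[0,4) x cols[1,2) = 4x1
Op 4 cut(1, 0): punch at orig (1,1); cuts so far [(1, 1)]; region rows[0,4) x cols[1,2) = 4x1
Op 5 cut(3, 0): punch at orig (3,1); cuts so far [(1, 1), (3, 1)]; region rows[0,4) x cols[1,2) = 4x1
Op 6 cut(2, 0): punch at orig (2,1); cuts so far [(1, 1), (2, 1), (3, 1)]; region rows[0,4) x cols[1,2) = 4x1
Unfold 1 (reflect across h@4): 6 holes -> [(1, 1), (2, 1), (3, 1), (4, 1), (5, 1), (6, 1)]
Unfold 2 (reflect across v@1): 12 holes -> [(1, 0), (1, 1), (2, 0), (2, 1), (3, 0), (3, 1), (4, 0), (4, 1), (5, 0), (5, 1), (6, 0), (6, 1)]
Unfold 3 (reflect across v@2): 24 holes -> [(1, 0), (1, 1), (1, 2), (1, 3), (2, 0), (2, 1), (2, 2), (2, 3), (3, 0), (3, 1), (3, 2), (3, 3), (4, 0), (4, 1), (4, 2), (4, 3), (5, 0), (5, 1), (5, 2), (5, 3), (6, 0), (6, 1), (6, 2), (6, 3)]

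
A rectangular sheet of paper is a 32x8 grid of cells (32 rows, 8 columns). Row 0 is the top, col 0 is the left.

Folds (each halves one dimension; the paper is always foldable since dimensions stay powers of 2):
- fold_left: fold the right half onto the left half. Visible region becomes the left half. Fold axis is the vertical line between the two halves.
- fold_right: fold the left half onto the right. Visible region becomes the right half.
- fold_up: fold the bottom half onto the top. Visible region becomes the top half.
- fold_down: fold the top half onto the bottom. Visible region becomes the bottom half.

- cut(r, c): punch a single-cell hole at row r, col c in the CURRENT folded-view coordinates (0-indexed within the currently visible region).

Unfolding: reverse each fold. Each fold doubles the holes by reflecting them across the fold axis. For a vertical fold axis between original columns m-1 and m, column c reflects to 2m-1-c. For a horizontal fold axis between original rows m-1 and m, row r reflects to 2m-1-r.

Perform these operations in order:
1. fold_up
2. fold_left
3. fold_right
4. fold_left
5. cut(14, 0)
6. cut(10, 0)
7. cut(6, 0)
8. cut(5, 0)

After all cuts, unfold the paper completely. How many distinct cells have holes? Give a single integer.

Answer: 64

Derivation:
Op 1 fold_up: fold axis h@16; visible region now rows[0,16) x cols[0,8) = 16x8
Op 2 fold_left: fold axis v@4; visible region now rows[0,16) x cols[0,4) = 16x4
Op 3 fold_right: fold axis v@2; visible region now rows[0,16) x cols[2,4) = 16x2
Op 4 fold_left: fold axis v@3; visible region now rows[0,16) x cols[2,3) = 16x1
Op 5 cut(14, 0): punch at orig (14,2); cuts so far [(14, 2)]; region rows[0,16) x cols[2,3) = 16x1
Op 6 cut(10, 0): punch at orig (10,2); cuts so far [(10, 2), (14, 2)]; region rows[0,16) x cols[2,3) = 16x1
Op 7 cut(6, 0): punch at orig (6,2); cuts so far [(6, 2), (10, 2), (14, 2)]; region rows[0,16) x cols[2,3) = 16x1
Op 8 cut(5, 0): punch at orig (5,2); cuts so far [(5, 2), (6, 2), (10, 2), (14, 2)]; region rows[0,16) x cols[2,3) = 16x1
Unfold 1 (reflect across v@3): 8 holes -> [(5, 2), (5, 3), (6, 2), (6, 3), (10, 2), (10, 3), (14, 2), (14, 3)]
Unfold 2 (reflect across v@2): 16 holes -> [(5, 0), (5, 1), (5, 2), (5, 3), (6, 0), (6, 1), (6, 2), (6, 3), (10, 0), (10, 1), (10, 2), (10, 3), (14, 0), (14, 1), (14, 2), (14, 3)]
Unfold 3 (reflect across v@4): 32 holes -> [(5, 0), (5, 1), (5, 2), (5, 3), (5, 4), (5, 5), (5, 6), (5, 7), (6, 0), (6, 1), (6, 2), (6, 3), (6, 4), (6, 5), (6, 6), (6, 7), (10, 0), (10, 1), (10, 2), (10, 3), (10, 4), (10, 5), (10, 6), (10, 7), (14, 0), (14, 1), (14, 2), (14, 3), (14, 4), (14, 5), (14, 6), (14, 7)]
Unfold 4 (reflect across h@16): 64 holes -> [(5, 0), (5, 1), (5, 2), (5, 3), (5, 4), (5, 5), (5, 6), (5, 7), (6, 0), (6, 1), (6, 2), (6, 3), (6, 4), (6, 5), (6, 6), (6, 7), (10, 0), (10, 1), (10, 2), (10, 3), (10, 4), (10, 5), (10, 6), (10, 7), (14, 0), (14, 1), (14, 2), (14, 3), (14, 4), (14, 5), (14, 6), (14, 7), (17, 0), (17, 1), (17, 2), (17, 3), (17, 4), (17, 5), (17, 6), (17, 7), (21, 0), (21, 1), (21, 2), (21, 3), (21, 4), (21, 5), (21, 6), (21, 7), (25, 0), (25, 1), (25, 2), (25, 3), (25, 4), (25, 5), (25, 6), (25, 7), (26, 0), (26, 1), (26, 2), (26, 3), (26, 4), (26, 5), (26, 6), (26, 7)]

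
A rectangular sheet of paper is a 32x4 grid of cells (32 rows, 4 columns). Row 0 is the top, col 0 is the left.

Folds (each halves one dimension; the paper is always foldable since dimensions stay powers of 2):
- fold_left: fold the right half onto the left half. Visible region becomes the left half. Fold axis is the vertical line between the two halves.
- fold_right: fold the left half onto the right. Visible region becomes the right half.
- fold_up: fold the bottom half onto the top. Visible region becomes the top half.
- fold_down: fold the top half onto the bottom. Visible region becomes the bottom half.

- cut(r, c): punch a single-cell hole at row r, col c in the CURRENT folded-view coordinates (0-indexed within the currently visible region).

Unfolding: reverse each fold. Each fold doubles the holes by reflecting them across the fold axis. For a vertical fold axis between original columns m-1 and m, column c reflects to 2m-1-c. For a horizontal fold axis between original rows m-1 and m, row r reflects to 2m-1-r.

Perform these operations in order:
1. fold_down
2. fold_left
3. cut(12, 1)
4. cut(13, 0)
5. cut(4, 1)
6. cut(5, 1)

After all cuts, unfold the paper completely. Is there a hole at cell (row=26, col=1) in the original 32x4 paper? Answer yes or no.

Answer: no

Derivation:
Op 1 fold_down: fold axis h@16; visible region now rows[16,32) x cols[0,4) = 16x4
Op 2 fold_left: fold axis v@2; visible region now rows[16,32) x cols[0,2) = 16x2
Op 3 cut(12, 1): punch at orig (28,1); cuts so far [(28, 1)]; region rows[16,32) x cols[0,2) = 16x2
Op 4 cut(13, 0): punch at orig (29,0); cuts so far [(28, 1), (29, 0)]; region rows[16,32) x cols[0,2) = 16x2
Op 5 cut(4, 1): punch at orig (20,1); cuts so far [(20, 1), (28, 1), (29, 0)]; region rows[16,32) x cols[0,2) = 16x2
Op 6 cut(5, 1): punch at orig (21,1); cuts so far [(20, 1), (21, 1), (28, 1), (29, 0)]; region rows[16,32) x cols[0,2) = 16x2
Unfold 1 (reflect across v@2): 8 holes -> [(20, 1), (20, 2), (21, 1), (21, 2), (28, 1), (28, 2), (29, 0), (29, 3)]
Unfold 2 (reflect across h@16): 16 holes -> [(2, 0), (2, 3), (3, 1), (3, 2), (10, 1), (10, 2), (11, 1), (11, 2), (20, 1), (20, 2), (21, 1), (21, 2), (28, 1), (28, 2), (29, 0), (29, 3)]
Holes: [(2, 0), (2, 3), (3, 1), (3, 2), (10, 1), (10, 2), (11, 1), (11, 2), (20, 1), (20, 2), (21, 1), (21, 2), (28, 1), (28, 2), (29, 0), (29, 3)]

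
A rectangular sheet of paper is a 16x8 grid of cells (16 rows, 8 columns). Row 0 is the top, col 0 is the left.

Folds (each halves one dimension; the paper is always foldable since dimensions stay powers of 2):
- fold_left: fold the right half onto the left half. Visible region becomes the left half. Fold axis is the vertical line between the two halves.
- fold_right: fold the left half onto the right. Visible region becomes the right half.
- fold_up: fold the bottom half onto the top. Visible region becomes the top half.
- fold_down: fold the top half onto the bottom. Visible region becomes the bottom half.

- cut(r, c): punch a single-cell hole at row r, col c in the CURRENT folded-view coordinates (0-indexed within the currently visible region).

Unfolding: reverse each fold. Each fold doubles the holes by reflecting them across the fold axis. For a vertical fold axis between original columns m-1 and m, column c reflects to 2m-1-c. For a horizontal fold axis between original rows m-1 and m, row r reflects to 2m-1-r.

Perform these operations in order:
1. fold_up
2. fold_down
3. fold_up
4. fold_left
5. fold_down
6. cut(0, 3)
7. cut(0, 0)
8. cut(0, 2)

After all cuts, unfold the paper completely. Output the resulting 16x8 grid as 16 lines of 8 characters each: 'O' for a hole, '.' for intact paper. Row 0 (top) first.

Answer: O.OOOO.O
O.OOOO.O
O.OOOO.O
O.OOOO.O
O.OOOO.O
O.OOOO.O
O.OOOO.O
O.OOOO.O
O.OOOO.O
O.OOOO.O
O.OOOO.O
O.OOOO.O
O.OOOO.O
O.OOOO.O
O.OOOO.O
O.OOOO.O

Derivation:
Op 1 fold_up: fold axis h@8; visible region now rows[0,8) x cols[0,8) = 8x8
Op 2 fold_down: fold axis h@4; visible region now rows[4,8) x cols[0,8) = 4x8
Op 3 fold_up: fold axis h@6; visible region now rows[4,6) x cols[0,8) = 2x8
Op 4 fold_left: fold axis v@4; visible region now rows[4,6) x cols[0,4) = 2x4
Op 5 fold_down: fold axis h@5; visible region now rows[5,6) x cols[0,4) = 1x4
Op 6 cut(0, 3): punch at orig (5,3); cuts so far [(5, 3)]; region rows[5,6) x cols[0,4) = 1x4
Op 7 cut(0, 0): punch at orig (5,0); cuts so far [(5, 0), (5, 3)]; region rows[5,6) x cols[0,4) = 1x4
Op 8 cut(0, 2): punch at orig (5,2); cuts so far [(5, 0), (5, 2), (5, 3)]; region rows[5,6) x cols[0,4) = 1x4
Unfold 1 (reflect across h@5): 6 holes -> [(4, 0), (4, 2), (4, 3), (5, 0), (5, 2), (5, 3)]
Unfold 2 (reflect across v@4): 12 holes -> [(4, 0), (4, 2), (4, 3), (4, 4), (4, 5), (4, 7), (5, 0), (5, 2), (5, 3), (5, 4), (5, 5), (5, 7)]
Unfold 3 (reflect across h@6): 24 holes -> [(4, 0), (4, 2), (4, 3), (4, 4), (4, 5), (4, 7), (5, 0), (5, 2), (5, 3), (5, 4), (5, 5), (5, 7), (6, 0), (6, 2), (6, 3), (6, 4), (6, 5), (6, 7), (7, 0), (7, 2), (7, 3), (7, 4), (7, 5), (7, 7)]
Unfold 4 (reflect across h@4): 48 holes -> [(0, 0), (0, 2), (0, 3), (0, 4), (0, 5), (0, 7), (1, 0), (1, 2), (1, 3), (1, 4), (1, 5), (1, 7), (2, 0), (2, 2), (2, 3), (2, 4), (2, 5), (2, 7), (3, 0), (3, 2), (3, 3), (3, 4), (3, 5), (3, 7), (4, 0), (4, 2), (4, 3), (4, 4), (4, 5), (4, 7), (5, 0), (5, 2), (5, 3), (5, 4), (5, 5), (5, 7), (6, 0), (6, 2), (6, 3), (6, 4), (6, 5), (6, 7), (7, 0), (7, 2), (7, 3), (7, 4), (7, 5), (7, 7)]
Unfold 5 (reflect across h@8): 96 holes -> [(0, 0), (0, 2), (0, 3), (0, 4), (0, 5), (0, 7), (1, 0), (1, 2), (1, 3), (1, 4), (1, 5), (1, 7), (2, 0), (2, 2), (2, 3), (2, 4), (2, 5), (2, 7), (3, 0), (3, 2), (3, 3), (3, 4), (3, 5), (3, 7), (4, 0), (4, 2), (4, 3), (4, 4), (4, 5), (4, 7), (5, 0), (5, 2), (5, 3), (5, 4), (5, 5), (5, 7), (6, 0), (6, 2), (6, 3), (6, 4), (6, 5), (6, 7), (7, 0), (7, 2), (7, 3), (7, 4), (7, 5), (7, 7), (8, 0), (8, 2), (8, 3), (8, 4), (8, 5), (8, 7), (9, 0), (9, 2), (9, 3), (9, 4), (9, 5), (9, 7), (10, 0), (10, 2), (10, 3), (10, 4), (10, 5), (10, 7), (11, 0), (11, 2), (11, 3), (11, 4), (11, 5), (11, 7), (12, 0), (12, 2), (12, 3), (12, 4), (12, 5), (12, 7), (13, 0), (13, 2), (13, 3), (13, 4), (13, 5), (13, 7), (14, 0), (14, 2), (14, 3), (14, 4), (14, 5), (14, 7), (15, 0), (15, 2), (15, 3), (15, 4), (15, 5), (15, 7)]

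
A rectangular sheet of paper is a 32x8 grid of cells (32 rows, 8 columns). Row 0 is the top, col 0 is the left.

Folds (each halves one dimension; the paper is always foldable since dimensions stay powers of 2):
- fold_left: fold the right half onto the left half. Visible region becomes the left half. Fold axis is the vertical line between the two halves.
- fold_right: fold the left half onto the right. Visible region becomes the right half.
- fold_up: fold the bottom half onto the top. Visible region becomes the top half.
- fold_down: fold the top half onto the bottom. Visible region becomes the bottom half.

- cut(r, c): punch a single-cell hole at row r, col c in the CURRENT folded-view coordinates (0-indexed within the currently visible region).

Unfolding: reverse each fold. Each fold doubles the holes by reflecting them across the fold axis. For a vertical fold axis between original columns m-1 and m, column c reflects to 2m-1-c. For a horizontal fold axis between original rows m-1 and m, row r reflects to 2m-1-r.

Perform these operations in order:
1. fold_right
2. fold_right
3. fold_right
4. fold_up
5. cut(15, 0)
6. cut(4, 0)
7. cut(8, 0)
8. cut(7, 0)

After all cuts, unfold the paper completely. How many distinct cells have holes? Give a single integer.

Answer: 64

Derivation:
Op 1 fold_right: fold axis v@4; visible region now rows[0,32) x cols[4,8) = 32x4
Op 2 fold_right: fold axis v@6; visible region now rows[0,32) x cols[6,8) = 32x2
Op 3 fold_right: fold axis v@7; visible region now rows[0,32) x cols[7,8) = 32x1
Op 4 fold_up: fold axis h@16; visible region now rows[0,16) x cols[7,8) = 16x1
Op 5 cut(15, 0): punch at orig (15,7); cuts so far [(15, 7)]; region rows[0,16) x cols[7,8) = 16x1
Op 6 cut(4, 0): punch at orig (4,7); cuts so far [(4, 7), (15, 7)]; region rows[0,16) x cols[7,8) = 16x1
Op 7 cut(8, 0): punch at orig (8,7); cuts so far [(4, 7), (8, 7), (15, 7)]; region rows[0,16) x cols[7,8) = 16x1
Op 8 cut(7, 0): punch at orig (7,7); cuts so far [(4, 7), (7, 7), (8, 7), (15, 7)]; region rows[0,16) x cols[7,8) = 16x1
Unfold 1 (reflect across h@16): 8 holes -> [(4, 7), (7, 7), (8, 7), (15, 7), (16, 7), (23, 7), (24, 7), (27, 7)]
Unfold 2 (reflect across v@7): 16 holes -> [(4, 6), (4, 7), (7, 6), (7, 7), (8, 6), (8, 7), (15, 6), (15, 7), (16, 6), (16, 7), (23, 6), (23, 7), (24, 6), (24, 7), (27, 6), (27, 7)]
Unfold 3 (reflect across v@6): 32 holes -> [(4, 4), (4, 5), (4, 6), (4, 7), (7, 4), (7, 5), (7, 6), (7, 7), (8, 4), (8, 5), (8, 6), (8, 7), (15, 4), (15, 5), (15, 6), (15, 7), (16, 4), (16, 5), (16, 6), (16, 7), (23, 4), (23, 5), (23, 6), (23, 7), (24, 4), (24, 5), (24, 6), (24, 7), (27, 4), (27, 5), (27, 6), (27, 7)]
Unfold 4 (reflect across v@4): 64 holes -> [(4, 0), (4, 1), (4, 2), (4, 3), (4, 4), (4, 5), (4, 6), (4, 7), (7, 0), (7, 1), (7, 2), (7, 3), (7, 4), (7, 5), (7, 6), (7, 7), (8, 0), (8, 1), (8, 2), (8, 3), (8, 4), (8, 5), (8, 6), (8, 7), (15, 0), (15, 1), (15, 2), (15, 3), (15, 4), (15, 5), (15, 6), (15, 7), (16, 0), (16, 1), (16, 2), (16, 3), (16, 4), (16, 5), (16, 6), (16, 7), (23, 0), (23, 1), (23, 2), (23, 3), (23, 4), (23, 5), (23, 6), (23, 7), (24, 0), (24, 1), (24, 2), (24, 3), (24, 4), (24, 5), (24, 6), (24, 7), (27, 0), (27, 1), (27, 2), (27, 3), (27, 4), (27, 5), (27, 6), (27, 7)]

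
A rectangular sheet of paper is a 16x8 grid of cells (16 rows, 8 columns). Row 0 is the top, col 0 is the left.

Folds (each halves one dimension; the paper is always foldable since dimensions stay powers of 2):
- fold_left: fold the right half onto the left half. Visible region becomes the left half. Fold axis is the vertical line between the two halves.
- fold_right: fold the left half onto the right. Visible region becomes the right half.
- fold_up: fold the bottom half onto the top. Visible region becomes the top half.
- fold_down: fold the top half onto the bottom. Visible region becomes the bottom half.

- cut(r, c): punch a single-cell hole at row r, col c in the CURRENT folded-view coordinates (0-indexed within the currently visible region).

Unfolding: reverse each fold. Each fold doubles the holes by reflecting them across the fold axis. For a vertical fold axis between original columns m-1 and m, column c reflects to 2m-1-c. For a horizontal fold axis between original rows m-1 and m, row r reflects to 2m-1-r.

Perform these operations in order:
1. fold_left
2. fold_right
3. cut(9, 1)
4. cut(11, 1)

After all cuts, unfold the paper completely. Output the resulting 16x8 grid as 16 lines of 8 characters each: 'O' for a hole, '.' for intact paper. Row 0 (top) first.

Op 1 fold_left: fold axis v@4; visible region now rows[0,16) x cols[0,4) = 16x4
Op 2 fold_right: fold axis v@2; visible region now rows[0,16) x cols[2,4) = 16x2
Op 3 cut(9, 1): punch at orig (9,3); cuts so far [(9, 3)]; region rows[0,16) x cols[2,4) = 16x2
Op 4 cut(11, 1): punch at orig (11,3); cuts so far [(9, 3), (11, 3)]; region rows[0,16) x cols[2,4) = 16x2
Unfold 1 (reflect across v@2): 4 holes -> [(9, 0), (9, 3), (11, 0), (11, 3)]
Unfold 2 (reflect across v@4): 8 holes -> [(9, 0), (9, 3), (9, 4), (9, 7), (11, 0), (11, 3), (11, 4), (11, 7)]

Answer: ........
........
........
........
........
........
........
........
........
O..OO..O
........
O..OO..O
........
........
........
........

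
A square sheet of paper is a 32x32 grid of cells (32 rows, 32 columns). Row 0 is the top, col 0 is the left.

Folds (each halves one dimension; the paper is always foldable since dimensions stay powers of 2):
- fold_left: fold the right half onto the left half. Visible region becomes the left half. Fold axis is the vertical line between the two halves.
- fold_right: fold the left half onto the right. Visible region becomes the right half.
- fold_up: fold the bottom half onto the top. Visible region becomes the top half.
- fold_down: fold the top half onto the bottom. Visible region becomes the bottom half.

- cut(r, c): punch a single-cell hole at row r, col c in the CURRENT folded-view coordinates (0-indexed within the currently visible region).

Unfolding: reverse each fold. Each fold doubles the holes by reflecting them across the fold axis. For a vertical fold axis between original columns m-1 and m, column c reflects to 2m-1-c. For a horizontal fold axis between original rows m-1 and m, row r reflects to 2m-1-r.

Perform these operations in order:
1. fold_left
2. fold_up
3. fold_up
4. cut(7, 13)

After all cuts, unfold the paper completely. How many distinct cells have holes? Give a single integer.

Op 1 fold_left: fold axis v@16; visible region now rows[0,32) x cols[0,16) = 32x16
Op 2 fold_up: fold axis h@16; visible region now rows[0,16) x cols[0,16) = 16x16
Op 3 fold_up: fold axis h@8; visible region now rows[0,8) x cols[0,16) = 8x16
Op 4 cut(7, 13): punch at orig (7,13); cuts so far [(7, 13)]; region rows[0,8) x cols[0,16) = 8x16
Unfold 1 (reflect across h@8): 2 holes -> [(7, 13), (8, 13)]
Unfold 2 (reflect across h@16): 4 holes -> [(7, 13), (8, 13), (23, 13), (24, 13)]
Unfold 3 (reflect across v@16): 8 holes -> [(7, 13), (7, 18), (8, 13), (8, 18), (23, 13), (23, 18), (24, 13), (24, 18)]

Answer: 8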